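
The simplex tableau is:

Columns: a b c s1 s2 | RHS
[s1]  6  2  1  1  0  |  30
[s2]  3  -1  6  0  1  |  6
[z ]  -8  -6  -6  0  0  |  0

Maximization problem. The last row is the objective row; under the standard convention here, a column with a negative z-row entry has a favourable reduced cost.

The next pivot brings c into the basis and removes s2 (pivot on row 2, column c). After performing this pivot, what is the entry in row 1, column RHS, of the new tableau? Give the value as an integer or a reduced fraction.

Pivot element is row 2, column c: 6.
Normalize row 2: new (row 2, RHS) = 6/6 = 1.
row 1 ← row 1 − 1·(new row 2): 30 − 1·1 = 29.

29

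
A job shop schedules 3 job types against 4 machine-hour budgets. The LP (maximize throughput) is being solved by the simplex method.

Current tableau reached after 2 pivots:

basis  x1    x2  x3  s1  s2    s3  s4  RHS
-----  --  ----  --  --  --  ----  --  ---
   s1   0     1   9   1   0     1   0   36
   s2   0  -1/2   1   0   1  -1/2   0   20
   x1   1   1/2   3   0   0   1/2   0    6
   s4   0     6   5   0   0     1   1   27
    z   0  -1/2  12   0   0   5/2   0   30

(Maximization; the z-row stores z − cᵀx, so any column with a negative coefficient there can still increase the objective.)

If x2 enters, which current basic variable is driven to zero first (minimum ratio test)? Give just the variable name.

Ratios: row 1 (s1): 36/1 = 36; row 2 (s2): entry -1/2 ≤ 0, skip; row 3 (x1): 6/(1/2) = 12; row 4 (s4): 27/6 = 9/2.
Minimum ratio 9/2 is in the s4 row, so s4 leaves.

s4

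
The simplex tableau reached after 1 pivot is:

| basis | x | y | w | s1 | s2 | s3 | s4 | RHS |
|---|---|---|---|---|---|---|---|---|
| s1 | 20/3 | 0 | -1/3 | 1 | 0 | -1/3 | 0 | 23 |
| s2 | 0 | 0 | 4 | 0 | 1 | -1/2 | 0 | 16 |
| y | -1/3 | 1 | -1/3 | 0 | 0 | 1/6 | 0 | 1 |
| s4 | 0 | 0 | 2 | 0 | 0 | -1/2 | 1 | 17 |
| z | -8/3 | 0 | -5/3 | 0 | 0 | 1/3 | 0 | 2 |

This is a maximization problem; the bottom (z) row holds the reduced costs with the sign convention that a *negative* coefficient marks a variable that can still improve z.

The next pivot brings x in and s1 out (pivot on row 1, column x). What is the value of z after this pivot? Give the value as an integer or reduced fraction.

56/5

Minimum ratio for x: 23/(20/3) = 69/20.
z changes by −(z-row coeff of x)·ratio = −(-8/3)·(69/20) = 46/5.
New z = 2 + (46/5) = 56/5.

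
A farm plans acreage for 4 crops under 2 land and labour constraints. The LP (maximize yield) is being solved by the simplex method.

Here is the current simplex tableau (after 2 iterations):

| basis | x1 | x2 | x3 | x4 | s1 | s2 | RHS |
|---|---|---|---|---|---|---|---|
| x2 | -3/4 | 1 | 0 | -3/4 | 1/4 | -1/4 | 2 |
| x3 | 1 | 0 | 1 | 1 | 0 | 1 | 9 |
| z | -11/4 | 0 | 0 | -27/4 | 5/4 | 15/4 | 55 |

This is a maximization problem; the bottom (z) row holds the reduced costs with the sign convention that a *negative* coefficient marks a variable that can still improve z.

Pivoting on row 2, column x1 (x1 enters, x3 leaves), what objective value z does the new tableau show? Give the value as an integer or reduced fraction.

Minimum ratio for x1: 9/1 = 9.
z changes by −(z-row coeff of x1)·ratio = −(-11/4)·9 = 99/4.
New z = 55 + (99/4) = 319/4.

319/4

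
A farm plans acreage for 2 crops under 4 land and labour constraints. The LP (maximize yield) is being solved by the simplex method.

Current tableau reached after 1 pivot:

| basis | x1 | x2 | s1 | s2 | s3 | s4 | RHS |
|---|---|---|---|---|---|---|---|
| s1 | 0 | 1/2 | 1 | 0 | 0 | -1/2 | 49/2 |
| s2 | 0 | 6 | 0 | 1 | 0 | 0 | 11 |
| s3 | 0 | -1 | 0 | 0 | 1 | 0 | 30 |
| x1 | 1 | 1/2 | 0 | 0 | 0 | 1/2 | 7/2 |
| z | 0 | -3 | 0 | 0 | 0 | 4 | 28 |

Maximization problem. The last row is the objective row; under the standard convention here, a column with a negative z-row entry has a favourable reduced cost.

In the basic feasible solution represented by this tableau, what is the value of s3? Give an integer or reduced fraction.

30

s3 is basic (row 3); its value is the RHS of that row: 30.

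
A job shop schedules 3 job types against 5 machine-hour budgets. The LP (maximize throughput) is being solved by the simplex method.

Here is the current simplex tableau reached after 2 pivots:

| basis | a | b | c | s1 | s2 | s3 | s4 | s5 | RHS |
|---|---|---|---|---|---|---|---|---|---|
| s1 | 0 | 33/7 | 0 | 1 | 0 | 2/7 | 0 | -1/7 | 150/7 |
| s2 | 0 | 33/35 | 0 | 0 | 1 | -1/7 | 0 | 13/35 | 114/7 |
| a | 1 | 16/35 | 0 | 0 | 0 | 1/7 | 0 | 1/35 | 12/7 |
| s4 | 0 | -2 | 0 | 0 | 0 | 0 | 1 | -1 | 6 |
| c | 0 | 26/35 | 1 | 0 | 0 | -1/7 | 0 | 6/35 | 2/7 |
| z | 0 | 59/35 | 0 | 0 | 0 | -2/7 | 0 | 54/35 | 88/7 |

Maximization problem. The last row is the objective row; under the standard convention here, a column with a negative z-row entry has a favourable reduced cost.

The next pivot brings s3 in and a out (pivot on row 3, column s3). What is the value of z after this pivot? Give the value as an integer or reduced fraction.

Minimum ratio for s3: (12/7)/(1/7) = 12.
z changes by −(z-row coeff of s3)·ratio = −(-2/7)·12 = 24/7.
New z = 88/7 + (24/7) = 16.

16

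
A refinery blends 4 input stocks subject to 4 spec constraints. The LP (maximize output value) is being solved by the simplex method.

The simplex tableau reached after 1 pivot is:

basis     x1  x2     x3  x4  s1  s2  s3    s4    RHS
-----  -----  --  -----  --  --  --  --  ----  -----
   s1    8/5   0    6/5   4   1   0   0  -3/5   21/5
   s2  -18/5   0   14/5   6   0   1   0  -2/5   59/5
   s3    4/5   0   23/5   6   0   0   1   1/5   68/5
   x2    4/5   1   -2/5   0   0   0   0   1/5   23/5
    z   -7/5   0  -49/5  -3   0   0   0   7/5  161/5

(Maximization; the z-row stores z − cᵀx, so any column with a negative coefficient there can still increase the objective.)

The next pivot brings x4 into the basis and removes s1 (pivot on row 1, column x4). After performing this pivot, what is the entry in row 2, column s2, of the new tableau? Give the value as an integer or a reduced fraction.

Pivot element is row 1, column x4: 4.
Normalize row 1: new (row 1, s2) = 0/4 = 0.
row 2 ← row 2 − 6·(new row 1): 1 − 6·0 = 1.

1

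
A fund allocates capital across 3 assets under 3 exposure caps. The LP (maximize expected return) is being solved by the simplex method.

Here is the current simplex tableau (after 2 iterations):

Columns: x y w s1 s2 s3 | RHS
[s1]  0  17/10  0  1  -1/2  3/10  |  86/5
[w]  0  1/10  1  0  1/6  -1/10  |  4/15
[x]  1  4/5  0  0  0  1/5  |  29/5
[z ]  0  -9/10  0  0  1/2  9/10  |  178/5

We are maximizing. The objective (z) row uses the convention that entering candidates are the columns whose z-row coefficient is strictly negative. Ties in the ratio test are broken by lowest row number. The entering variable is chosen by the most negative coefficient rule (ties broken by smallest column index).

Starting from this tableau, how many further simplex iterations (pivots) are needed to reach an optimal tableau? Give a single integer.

1

pivot: y in, w out → z = 38
No improving column remains; optimal.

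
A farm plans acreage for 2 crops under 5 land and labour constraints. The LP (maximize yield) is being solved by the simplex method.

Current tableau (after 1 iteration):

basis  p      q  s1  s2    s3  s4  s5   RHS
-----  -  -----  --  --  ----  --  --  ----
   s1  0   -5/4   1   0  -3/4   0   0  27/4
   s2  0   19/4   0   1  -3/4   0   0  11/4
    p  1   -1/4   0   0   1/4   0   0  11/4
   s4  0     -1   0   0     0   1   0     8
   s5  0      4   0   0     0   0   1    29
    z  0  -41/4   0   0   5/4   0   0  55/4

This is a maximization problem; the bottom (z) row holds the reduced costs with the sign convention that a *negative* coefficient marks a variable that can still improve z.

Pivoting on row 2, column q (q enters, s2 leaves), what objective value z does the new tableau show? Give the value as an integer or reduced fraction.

374/19

Minimum ratio for q: (11/4)/(19/4) = 11/19.
z changes by −(z-row coeff of q)·ratio = −(-41/4)·(11/19) = 451/76.
New z = 55/4 + (451/76) = 374/19.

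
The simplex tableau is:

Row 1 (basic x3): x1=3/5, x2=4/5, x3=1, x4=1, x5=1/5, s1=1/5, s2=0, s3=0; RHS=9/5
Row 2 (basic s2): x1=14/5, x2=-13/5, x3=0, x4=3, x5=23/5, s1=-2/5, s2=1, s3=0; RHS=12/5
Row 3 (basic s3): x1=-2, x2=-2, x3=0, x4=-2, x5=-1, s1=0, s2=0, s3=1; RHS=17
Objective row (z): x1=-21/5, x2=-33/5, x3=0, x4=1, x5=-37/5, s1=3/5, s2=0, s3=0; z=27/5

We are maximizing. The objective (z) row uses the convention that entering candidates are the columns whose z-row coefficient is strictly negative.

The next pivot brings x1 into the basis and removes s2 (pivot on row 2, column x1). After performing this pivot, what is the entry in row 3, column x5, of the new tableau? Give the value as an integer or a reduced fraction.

16/7

Pivot element is row 2, column x1: 14/5.
Normalize row 2: new (row 2, x5) = (23/5)/(14/5) = 23/14.
row 3 ← row 3 − (-2)·(new row 2): -1 − (-2)·(23/14) = 16/7.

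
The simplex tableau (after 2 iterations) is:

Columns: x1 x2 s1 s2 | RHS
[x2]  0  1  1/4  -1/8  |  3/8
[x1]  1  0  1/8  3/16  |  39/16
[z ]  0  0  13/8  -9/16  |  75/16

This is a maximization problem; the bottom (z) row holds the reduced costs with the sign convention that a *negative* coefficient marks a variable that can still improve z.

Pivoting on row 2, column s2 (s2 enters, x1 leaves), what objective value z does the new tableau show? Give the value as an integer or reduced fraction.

12

Minimum ratio for s2: (39/16)/(3/16) = 13.
z changes by −(z-row coeff of s2)·ratio = −(-9/16)·13 = 117/16.
New z = 75/16 + (117/16) = 12.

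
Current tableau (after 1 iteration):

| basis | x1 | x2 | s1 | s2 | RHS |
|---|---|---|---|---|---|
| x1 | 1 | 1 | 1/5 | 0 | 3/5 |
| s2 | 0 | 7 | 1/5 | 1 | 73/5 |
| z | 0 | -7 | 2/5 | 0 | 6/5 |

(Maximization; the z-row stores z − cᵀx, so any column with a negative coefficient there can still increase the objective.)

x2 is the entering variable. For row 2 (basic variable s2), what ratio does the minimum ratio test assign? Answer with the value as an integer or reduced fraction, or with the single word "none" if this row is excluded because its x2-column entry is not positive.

73/35

Ratio = RHS / (x2 entry) = (73/5) / 7 = 73/35.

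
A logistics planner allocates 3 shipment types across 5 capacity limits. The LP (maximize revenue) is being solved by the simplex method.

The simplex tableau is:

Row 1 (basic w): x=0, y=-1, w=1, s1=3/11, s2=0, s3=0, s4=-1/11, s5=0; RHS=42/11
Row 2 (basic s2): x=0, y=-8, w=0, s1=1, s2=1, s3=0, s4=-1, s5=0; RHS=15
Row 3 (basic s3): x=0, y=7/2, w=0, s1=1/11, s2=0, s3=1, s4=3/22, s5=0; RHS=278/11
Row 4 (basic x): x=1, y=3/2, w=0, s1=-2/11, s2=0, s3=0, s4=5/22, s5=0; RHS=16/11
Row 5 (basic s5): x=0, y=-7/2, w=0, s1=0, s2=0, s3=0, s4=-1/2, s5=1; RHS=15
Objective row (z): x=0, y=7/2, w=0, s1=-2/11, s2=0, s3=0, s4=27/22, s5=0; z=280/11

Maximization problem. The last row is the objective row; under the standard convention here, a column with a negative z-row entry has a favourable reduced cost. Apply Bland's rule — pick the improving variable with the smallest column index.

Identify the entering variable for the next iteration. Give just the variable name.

Objective-row coefficients: x: 0, y: 7/2, w: 0, s1: -2/11, s2: 0, s3: 0, s4: 27/22, s5: 0.
Improving columns: s1. Bland's rule picks the smallest column index → s1.

s1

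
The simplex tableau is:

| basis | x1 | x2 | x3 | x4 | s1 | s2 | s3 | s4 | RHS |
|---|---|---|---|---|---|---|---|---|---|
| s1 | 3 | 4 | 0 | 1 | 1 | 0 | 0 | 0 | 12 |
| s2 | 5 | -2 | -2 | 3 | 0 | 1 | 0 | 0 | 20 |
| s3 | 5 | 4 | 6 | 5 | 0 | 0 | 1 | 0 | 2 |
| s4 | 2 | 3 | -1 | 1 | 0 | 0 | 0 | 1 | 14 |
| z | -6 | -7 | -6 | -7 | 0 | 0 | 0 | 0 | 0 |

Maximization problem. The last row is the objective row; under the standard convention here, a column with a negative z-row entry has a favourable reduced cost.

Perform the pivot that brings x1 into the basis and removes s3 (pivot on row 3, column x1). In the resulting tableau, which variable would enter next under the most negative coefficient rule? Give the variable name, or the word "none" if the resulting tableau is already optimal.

Pivot element 5. New z-row = old z-row − (-6)·(row 3/5).
Updated z-row coefficients: x1: 0, x2: -11/5, x3: 6/5, x4: -1, s1: 0, s2: 0, s3: 6/5, s4: 0.
The most negative is -11/5 in column x2, so x2 would enter next.

x2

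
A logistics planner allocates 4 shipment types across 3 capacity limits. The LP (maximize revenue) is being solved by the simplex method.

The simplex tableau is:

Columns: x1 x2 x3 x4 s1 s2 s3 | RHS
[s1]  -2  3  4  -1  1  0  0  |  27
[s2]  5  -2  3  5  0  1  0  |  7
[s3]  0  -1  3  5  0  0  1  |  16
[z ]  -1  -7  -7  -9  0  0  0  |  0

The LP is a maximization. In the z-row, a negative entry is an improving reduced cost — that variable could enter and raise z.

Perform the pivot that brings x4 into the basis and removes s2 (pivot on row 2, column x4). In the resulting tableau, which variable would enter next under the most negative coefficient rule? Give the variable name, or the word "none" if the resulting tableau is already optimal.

Pivot element 5. New z-row = old z-row − (-9)·(row 2/5).
Updated z-row coefficients: x1: 8, x2: -53/5, x3: -8/5, x4: 0, s1: 0, s2: 9/5, s3: 0.
The most negative is -53/5 in column x2, so x2 would enter next.

x2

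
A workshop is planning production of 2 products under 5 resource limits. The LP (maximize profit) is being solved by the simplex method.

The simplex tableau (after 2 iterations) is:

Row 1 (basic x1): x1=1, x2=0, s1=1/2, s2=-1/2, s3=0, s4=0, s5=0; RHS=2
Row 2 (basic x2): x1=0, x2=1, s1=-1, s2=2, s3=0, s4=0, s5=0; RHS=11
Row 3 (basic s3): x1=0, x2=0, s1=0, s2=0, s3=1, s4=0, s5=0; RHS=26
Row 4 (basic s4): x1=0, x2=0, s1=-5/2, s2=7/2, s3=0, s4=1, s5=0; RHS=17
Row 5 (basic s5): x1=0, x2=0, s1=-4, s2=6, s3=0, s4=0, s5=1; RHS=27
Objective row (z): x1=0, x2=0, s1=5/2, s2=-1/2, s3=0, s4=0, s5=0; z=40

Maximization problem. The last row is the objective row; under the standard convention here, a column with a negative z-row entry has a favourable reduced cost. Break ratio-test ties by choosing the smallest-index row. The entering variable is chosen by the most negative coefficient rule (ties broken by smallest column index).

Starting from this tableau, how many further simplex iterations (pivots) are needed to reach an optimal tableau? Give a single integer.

pivot: s2 in, s5 out → z = 169/4
No improving column remains; optimal.

1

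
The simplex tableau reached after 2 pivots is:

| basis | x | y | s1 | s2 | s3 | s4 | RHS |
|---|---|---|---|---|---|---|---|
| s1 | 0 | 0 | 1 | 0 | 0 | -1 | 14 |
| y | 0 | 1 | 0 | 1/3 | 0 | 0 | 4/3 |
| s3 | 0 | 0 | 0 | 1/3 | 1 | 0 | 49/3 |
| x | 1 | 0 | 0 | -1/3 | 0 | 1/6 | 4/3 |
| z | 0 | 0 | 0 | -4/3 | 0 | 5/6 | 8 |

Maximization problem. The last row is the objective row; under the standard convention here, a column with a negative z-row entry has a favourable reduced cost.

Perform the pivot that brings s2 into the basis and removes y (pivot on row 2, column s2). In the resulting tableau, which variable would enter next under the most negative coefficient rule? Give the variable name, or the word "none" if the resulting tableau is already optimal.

Pivot element 1/3. New z-row = old z-row − (-4/3)·(row 2/(1/3)).
Updated z-row coefficients: x: 0, y: 4, s1: 0, s2: 0, s3: 0, s4: 5/6.
No coefficient is strictly negative; the tableau after this pivot is optimal.

none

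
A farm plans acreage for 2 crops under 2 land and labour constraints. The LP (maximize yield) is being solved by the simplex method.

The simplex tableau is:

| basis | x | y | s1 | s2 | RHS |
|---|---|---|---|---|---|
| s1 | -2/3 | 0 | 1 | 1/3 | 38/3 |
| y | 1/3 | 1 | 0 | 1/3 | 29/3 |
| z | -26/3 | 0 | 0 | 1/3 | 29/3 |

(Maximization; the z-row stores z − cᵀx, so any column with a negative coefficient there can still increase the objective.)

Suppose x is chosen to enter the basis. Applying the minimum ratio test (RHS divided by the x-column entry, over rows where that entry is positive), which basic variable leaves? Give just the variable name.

y

Ratios: row 1 (s1): entry -2/3 ≤ 0, skip; row 2 (y): (29/3)/(1/3) = 29.
Minimum ratio 29 is in the y row, so y leaves.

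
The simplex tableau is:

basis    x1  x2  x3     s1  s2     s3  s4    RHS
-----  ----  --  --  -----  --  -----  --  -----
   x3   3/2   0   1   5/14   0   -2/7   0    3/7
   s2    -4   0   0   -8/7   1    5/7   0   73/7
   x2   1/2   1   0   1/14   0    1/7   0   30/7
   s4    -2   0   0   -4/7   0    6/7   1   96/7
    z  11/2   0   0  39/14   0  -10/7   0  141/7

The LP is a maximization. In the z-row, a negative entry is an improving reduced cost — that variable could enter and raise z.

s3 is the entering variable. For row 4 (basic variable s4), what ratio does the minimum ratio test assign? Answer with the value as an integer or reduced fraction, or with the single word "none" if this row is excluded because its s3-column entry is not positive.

16

Ratio = RHS / (s3 entry) = (96/7) / (6/7) = 16.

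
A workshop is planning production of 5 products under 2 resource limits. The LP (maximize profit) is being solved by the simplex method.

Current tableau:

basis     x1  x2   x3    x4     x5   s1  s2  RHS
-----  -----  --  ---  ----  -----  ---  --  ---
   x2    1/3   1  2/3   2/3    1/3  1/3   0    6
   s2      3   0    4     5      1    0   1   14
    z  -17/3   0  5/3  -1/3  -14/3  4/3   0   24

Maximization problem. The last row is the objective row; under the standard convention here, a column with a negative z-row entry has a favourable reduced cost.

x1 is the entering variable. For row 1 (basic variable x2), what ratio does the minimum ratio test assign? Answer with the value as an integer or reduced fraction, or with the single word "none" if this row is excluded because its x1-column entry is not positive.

Ratio = RHS / (x1 entry) = 6 / (1/3) = 18.

18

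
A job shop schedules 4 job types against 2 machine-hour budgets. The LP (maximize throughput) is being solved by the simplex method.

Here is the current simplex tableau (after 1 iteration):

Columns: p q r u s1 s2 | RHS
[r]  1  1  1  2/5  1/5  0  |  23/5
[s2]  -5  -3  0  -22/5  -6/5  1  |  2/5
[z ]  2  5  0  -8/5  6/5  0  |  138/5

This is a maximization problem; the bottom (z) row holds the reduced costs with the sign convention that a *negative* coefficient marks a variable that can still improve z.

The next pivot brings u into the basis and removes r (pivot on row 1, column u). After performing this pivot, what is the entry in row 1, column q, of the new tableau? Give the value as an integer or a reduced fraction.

5/2

Pivot element is row 1, column u: 2/5.
Normalize row 1: new (row 1, q) = 1/(2/5) = 5/2.
Row 1 is the pivot row, so the entry is 5/2.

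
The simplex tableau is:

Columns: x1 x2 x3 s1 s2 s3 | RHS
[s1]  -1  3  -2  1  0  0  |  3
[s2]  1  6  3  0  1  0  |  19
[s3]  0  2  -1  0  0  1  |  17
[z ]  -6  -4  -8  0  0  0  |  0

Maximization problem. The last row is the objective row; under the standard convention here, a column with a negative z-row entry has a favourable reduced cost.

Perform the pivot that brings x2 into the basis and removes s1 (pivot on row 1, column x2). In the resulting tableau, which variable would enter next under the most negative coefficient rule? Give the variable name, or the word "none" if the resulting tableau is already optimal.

x3

Pivot element 3. New z-row = old z-row − (-4)·(row 1/3).
Updated z-row coefficients: x1: -22/3, x2: 0, x3: -32/3, s1: 4/3, s2: 0, s3: 0.
The most negative is -32/3 in column x3, so x3 would enter next.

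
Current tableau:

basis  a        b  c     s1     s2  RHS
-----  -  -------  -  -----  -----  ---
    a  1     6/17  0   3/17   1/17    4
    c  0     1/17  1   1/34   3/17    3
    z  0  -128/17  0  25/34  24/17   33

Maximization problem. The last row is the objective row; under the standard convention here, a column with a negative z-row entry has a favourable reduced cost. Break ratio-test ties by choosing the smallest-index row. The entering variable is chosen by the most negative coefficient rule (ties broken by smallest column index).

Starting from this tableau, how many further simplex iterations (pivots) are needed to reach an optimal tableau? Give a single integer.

pivot: b in, a out → z = 355/3
No improving column remains; optimal.

1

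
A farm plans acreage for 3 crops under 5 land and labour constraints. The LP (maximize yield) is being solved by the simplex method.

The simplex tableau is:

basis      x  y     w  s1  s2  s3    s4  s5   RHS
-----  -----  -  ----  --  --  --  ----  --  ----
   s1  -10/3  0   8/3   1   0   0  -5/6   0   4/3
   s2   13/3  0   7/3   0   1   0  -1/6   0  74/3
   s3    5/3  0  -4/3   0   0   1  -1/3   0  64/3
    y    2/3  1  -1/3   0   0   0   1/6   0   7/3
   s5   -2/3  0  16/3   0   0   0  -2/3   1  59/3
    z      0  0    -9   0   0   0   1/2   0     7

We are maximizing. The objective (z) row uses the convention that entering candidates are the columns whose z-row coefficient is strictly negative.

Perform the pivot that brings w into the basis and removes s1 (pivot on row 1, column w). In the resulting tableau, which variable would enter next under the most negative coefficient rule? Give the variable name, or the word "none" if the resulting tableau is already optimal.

x

Pivot element 8/3. New z-row = old z-row − (-9)·(row 1/(8/3)).
Updated z-row coefficients: x: -45/4, y: 0, w: 0, s1: 27/8, s2: 0, s3: 0, s4: -37/16, s5: 0.
The most negative is -45/4 in column x, so x would enter next.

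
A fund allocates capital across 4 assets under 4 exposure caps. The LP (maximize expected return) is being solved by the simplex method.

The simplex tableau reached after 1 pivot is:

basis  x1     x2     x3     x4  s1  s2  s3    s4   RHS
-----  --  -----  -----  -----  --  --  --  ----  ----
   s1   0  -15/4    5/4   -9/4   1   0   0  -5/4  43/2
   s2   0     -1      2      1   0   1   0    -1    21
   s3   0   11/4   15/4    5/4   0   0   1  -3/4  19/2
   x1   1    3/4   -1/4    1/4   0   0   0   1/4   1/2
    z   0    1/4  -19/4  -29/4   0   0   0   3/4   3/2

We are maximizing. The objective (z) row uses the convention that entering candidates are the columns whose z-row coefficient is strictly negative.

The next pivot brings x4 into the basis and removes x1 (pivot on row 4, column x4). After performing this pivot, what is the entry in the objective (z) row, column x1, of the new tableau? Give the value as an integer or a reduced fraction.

Pivot element is row 4, column x4: 1/4.
Normalize row 4: new (row 4, x1) = 1/(1/4) = 4.
z-row ← z-row − (-29/4)·(new row 4): 0 − (-29/4)·4 = 29.

29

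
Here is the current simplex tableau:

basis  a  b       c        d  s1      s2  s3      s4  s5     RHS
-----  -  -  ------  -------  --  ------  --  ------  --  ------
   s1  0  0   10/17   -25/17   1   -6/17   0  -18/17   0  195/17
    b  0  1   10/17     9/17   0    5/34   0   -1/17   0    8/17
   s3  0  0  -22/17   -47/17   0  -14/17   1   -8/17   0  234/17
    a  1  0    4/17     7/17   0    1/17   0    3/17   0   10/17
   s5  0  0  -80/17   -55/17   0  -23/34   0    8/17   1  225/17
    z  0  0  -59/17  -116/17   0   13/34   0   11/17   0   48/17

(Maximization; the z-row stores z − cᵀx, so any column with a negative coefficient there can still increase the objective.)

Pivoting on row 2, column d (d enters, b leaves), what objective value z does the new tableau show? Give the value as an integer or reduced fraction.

80/9

Minimum ratio for d: (8/17)/(9/17) = 8/9.
z changes by −(z-row coeff of d)·ratio = −(-116/17)·(8/9) = 928/153.
New z = 48/17 + (928/153) = 80/9.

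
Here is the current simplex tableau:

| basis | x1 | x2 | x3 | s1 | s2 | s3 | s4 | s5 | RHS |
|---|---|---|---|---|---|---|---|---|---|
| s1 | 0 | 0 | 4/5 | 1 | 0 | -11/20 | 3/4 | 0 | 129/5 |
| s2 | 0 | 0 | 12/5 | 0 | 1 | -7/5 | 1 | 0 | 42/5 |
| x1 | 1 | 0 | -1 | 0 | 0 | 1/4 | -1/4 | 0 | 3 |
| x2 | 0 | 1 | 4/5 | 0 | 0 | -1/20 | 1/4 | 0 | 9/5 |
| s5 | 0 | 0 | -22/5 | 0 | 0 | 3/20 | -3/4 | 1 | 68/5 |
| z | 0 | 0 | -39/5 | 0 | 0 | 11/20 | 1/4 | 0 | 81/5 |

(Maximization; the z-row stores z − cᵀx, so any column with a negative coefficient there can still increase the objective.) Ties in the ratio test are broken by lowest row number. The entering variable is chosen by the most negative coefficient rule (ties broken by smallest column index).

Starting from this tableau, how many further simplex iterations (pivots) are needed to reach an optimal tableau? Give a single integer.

1

pivot: x3 in, x2 out → z = 135/4
No improving column remains; optimal.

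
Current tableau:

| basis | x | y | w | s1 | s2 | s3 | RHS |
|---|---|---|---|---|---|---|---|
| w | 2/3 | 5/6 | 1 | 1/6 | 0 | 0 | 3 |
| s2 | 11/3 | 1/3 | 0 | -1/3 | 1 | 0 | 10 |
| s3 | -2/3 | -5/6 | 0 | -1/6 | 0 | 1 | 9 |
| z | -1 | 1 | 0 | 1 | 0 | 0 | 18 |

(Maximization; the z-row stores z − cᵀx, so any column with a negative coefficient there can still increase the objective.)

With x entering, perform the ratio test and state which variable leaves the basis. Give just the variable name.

s2

Ratios: row 1 (w): 3/(2/3) = 9/2; row 2 (s2): 10/(11/3) = 30/11; row 3 (s3): entry -2/3 ≤ 0, skip.
Minimum ratio 30/11 is in the s2 row, so s2 leaves.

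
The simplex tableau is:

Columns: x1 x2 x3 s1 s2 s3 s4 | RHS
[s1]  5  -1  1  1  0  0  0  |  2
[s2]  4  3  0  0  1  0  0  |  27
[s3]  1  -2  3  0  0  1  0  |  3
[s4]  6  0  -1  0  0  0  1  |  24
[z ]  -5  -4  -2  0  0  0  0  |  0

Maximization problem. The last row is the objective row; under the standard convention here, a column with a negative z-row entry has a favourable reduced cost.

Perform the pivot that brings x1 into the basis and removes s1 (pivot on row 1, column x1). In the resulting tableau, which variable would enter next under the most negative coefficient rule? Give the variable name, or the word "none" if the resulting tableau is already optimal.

x2

Pivot element 5. New z-row = old z-row − (-5)·(row 1/5).
Updated z-row coefficients: x1: 0, x2: -5, x3: -1, s1: 1, s2: 0, s3: 0, s4: 0.
The most negative is -5 in column x2, so x2 would enter next.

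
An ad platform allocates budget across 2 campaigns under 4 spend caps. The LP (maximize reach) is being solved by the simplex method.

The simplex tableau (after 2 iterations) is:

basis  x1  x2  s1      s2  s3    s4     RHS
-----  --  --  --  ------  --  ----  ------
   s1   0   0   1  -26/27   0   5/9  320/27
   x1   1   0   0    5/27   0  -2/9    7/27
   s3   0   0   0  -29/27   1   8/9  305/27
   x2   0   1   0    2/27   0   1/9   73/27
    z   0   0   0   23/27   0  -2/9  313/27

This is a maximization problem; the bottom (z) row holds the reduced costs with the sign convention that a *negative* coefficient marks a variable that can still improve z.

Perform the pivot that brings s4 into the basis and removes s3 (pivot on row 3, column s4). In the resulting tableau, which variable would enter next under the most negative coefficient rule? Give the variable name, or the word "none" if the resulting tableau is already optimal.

none

Pivot element 8/9. New z-row = old z-row − (-2/9)·(row 3/(8/9)).
Updated z-row coefficients: x1: 0, x2: 0, s1: 0, s2: 7/12, s3: 1/4, s4: 0.
No coefficient is strictly negative; the tableau after this pivot is optimal.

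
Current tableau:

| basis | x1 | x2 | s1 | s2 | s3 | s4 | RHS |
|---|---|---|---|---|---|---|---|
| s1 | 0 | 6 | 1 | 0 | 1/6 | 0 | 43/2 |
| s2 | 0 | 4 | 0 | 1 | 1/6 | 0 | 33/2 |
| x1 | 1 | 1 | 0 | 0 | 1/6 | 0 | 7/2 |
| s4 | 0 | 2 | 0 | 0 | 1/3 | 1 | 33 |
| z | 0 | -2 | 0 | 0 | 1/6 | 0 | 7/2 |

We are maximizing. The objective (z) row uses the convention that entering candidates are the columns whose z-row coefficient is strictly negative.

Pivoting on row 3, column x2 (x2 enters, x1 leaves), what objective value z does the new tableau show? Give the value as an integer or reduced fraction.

21/2

Minimum ratio for x2: (7/2)/1 = 7/2.
z changes by −(z-row coeff of x2)·ratio = −(-2)·(7/2) = 7.
New z = 7/2 + 7 = 21/2.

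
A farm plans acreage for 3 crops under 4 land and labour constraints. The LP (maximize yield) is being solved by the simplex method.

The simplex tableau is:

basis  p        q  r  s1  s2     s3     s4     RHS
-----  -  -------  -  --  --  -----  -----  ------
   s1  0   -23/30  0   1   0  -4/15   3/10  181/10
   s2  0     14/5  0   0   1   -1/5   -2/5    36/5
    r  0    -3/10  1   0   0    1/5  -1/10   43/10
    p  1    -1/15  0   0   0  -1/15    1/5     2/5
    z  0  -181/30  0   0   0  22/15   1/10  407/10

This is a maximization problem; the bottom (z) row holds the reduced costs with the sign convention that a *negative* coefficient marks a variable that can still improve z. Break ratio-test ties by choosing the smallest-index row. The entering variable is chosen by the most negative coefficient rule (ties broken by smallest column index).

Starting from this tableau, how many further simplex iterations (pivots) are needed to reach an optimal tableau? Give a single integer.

pivot: q in, s2 out → z = 787/14
pivot: s4 in, p out → z = 117/2
No improving column remains; optimal.

2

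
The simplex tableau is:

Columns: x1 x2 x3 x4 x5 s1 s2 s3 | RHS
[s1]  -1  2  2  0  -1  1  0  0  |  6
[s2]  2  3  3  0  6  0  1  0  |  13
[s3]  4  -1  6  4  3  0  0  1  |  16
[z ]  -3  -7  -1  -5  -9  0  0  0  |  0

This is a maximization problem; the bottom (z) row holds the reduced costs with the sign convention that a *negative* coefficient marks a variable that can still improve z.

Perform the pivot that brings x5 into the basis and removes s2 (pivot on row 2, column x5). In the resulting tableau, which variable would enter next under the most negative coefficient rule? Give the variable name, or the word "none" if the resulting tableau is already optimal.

x4

Pivot element 6. New z-row = old z-row − (-9)·(row 2/6).
Updated z-row coefficients: x1: 0, x2: -5/2, x3: 7/2, x4: -5, x5: 0, s1: 0, s2: 3/2, s3: 0.
The most negative is -5 in column x4, so x4 would enter next.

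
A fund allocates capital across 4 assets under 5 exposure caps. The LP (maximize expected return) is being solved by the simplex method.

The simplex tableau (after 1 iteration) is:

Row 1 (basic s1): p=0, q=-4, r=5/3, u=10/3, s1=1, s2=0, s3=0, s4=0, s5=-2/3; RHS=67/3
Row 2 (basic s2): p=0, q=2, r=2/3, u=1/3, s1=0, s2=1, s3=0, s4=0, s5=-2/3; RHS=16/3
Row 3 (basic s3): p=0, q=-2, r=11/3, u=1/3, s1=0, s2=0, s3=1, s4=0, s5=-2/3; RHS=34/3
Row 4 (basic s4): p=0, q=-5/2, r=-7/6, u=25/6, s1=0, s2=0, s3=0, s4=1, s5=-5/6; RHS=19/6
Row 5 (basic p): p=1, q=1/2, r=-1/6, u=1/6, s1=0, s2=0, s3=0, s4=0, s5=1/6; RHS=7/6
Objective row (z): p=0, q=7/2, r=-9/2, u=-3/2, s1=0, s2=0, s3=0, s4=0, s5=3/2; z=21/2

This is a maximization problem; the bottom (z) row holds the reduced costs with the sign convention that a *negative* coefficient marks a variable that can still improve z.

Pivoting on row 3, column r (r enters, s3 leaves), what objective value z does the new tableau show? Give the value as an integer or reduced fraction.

537/22

Minimum ratio for r: (34/3)/(11/3) = 34/11.
z changes by −(z-row coeff of r)·ratio = −(-9/2)·(34/11) = 153/11.
New z = 21/2 + (153/11) = 537/22.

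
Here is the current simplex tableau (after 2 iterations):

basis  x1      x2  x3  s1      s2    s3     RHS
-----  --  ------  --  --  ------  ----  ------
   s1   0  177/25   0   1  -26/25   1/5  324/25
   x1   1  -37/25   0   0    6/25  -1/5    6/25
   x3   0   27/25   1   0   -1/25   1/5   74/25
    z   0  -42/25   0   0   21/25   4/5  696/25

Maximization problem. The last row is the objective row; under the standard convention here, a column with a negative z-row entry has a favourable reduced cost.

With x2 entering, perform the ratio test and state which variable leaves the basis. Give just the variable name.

Ratios: row 1 (s1): (324/25)/(177/25) = 108/59; row 2 (x1): entry -37/25 ≤ 0, skip; row 3 (x3): (74/25)/(27/25) = 74/27.
Minimum ratio 108/59 is in the s1 row, so s1 leaves.

s1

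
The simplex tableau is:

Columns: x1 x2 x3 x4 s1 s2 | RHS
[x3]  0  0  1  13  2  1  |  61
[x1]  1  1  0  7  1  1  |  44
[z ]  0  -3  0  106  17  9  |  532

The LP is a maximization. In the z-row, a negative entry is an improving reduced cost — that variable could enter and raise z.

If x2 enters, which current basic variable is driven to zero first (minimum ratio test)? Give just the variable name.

Ratios: row 1 (x3): entry 0 ≤ 0, skip; row 2 (x1): 44/1 = 44.
Minimum ratio 44 is in the x1 row, so x1 leaves.

x1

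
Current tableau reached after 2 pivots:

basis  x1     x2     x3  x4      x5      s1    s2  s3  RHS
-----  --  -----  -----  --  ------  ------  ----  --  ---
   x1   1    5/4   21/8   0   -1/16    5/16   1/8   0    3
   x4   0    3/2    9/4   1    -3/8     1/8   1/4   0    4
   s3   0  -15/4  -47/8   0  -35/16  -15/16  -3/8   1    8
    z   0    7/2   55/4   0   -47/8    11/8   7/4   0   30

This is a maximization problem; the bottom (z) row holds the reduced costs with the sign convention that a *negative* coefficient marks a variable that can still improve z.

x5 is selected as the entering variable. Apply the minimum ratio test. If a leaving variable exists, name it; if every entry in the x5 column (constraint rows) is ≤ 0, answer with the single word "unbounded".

unbounded

x5-column entries: row 1: -1/16, row 2: -3/8, row 3: -35/16. All ≤ 0, so x5 can increase without bound; the LP is unbounded in this direction.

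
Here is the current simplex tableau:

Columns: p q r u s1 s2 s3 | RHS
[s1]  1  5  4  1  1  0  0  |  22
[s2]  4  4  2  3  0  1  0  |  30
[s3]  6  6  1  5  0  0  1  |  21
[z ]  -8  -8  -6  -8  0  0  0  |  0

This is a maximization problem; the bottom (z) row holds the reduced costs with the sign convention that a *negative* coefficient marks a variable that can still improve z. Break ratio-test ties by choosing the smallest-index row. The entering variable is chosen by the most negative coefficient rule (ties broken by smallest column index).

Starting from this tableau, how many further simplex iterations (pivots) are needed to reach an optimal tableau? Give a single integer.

pivot: p in, s3 out → z = 28
pivot: r in, s1 out → z = 1162/23
pivot: u in, p out → z = 1030/19
No improving column remains; optimal.

3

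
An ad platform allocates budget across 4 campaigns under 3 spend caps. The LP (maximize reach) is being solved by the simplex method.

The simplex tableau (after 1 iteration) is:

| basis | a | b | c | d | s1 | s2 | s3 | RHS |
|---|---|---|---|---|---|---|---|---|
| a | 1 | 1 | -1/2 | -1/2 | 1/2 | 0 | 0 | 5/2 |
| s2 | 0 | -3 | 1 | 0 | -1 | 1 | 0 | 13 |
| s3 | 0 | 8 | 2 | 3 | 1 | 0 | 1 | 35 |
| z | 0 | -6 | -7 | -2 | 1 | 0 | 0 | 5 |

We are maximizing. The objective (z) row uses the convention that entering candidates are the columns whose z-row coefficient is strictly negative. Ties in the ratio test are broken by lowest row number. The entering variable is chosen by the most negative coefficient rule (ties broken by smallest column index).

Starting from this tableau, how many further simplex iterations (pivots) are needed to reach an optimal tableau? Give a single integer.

pivot: c in, s2 out → z = 96
pivot: b in, s3 out → z = 1587/14
pivot: s1 in, b out → z = 114
No improving column remains; optimal.

3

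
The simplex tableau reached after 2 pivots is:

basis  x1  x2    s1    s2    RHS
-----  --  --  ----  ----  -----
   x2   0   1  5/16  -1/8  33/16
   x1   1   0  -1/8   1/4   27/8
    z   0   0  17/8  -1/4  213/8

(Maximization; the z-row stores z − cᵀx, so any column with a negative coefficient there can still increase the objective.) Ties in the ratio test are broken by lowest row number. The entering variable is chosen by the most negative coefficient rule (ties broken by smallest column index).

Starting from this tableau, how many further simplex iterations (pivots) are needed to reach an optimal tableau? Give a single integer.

1

pivot: s2 in, x1 out → z = 30
No improving column remains; optimal.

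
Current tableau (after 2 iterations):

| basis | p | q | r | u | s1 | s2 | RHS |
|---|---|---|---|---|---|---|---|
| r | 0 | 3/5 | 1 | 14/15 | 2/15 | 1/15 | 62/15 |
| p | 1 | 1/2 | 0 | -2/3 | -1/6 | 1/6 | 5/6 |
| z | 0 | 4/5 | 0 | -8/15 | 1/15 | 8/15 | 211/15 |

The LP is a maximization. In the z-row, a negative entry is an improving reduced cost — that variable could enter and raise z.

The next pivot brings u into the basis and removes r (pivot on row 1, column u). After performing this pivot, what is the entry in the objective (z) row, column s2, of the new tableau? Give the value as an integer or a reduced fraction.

4/7

Pivot element is row 1, column u: 14/15.
Normalize row 1: new (row 1, s2) = (1/15)/(14/15) = 1/14.
z-row ← z-row − (-8/15)·(new row 1): 8/15 − (-8/15)·(1/14) = 4/7.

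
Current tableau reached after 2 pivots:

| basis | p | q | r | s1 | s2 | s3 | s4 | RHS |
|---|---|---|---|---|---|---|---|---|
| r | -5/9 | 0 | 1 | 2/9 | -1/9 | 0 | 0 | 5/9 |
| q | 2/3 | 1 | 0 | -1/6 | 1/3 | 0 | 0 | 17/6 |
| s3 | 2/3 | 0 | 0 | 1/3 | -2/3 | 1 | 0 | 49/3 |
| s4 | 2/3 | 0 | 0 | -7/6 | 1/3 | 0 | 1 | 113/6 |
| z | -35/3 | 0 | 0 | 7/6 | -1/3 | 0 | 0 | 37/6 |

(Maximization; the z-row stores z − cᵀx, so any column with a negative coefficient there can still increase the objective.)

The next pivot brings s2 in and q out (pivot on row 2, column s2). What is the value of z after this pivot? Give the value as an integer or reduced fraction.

9

Minimum ratio for s2: (17/6)/(1/3) = 17/2.
z changes by −(z-row coeff of s2)·ratio = −(-1/3)·(17/2) = 17/6.
New z = 37/6 + (17/6) = 9.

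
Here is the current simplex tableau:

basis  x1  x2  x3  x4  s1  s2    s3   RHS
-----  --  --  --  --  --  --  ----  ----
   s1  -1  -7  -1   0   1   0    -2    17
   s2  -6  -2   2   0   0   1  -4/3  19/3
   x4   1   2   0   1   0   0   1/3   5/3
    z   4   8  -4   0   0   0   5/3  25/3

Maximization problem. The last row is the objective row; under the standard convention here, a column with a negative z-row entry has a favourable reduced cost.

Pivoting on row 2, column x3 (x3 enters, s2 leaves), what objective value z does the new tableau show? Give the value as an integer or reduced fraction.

Minimum ratio for x3: (19/3)/2 = 19/6.
z changes by −(z-row coeff of x3)·ratio = −(-4)·(19/6) = 38/3.
New z = 25/3 + (38/3) = 21.

21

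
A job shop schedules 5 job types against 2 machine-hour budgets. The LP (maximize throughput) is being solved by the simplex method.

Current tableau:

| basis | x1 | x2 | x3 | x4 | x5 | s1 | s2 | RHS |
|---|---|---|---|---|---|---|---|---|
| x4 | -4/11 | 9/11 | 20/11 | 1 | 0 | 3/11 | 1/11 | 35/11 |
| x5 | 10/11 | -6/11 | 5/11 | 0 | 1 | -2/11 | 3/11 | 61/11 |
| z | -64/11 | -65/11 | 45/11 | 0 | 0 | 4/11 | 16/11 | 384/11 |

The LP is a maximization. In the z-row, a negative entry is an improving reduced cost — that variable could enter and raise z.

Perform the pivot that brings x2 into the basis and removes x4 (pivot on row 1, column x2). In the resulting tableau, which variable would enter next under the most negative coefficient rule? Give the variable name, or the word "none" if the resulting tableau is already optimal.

Pivot element 9/11. New z-row = old z-row − (-65/11)·(row 1/(9/11)).
Updated z-row coefficients: x1: -76/9, x2: 0, x3: 155/9, x4: 65/9, x5: 0, s1: 7/3, s2: 19/9.
The most negative is -76/9 in column x1, so x1 would enter next.

x1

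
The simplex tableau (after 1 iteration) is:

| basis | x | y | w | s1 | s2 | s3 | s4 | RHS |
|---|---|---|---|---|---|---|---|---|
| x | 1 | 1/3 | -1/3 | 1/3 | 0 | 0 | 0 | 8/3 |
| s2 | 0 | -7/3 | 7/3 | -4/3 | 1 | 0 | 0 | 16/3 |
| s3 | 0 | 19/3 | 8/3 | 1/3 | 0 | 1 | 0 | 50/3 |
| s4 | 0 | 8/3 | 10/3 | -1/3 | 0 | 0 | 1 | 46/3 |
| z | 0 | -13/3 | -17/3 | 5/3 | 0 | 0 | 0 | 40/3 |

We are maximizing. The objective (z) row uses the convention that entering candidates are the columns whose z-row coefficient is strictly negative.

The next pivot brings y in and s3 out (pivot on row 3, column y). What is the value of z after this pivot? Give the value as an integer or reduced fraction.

470/19

Minimum ratio for y: (50/3)/(19/3) = 50/19.
z changes by −(z-row coeff of y)·ratio = −(-13/3)·(50/19) = 650/57.
New z = 40/3 + (650/57) = 470/19.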